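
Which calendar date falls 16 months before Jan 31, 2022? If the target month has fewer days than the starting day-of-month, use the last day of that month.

September 30, 2020

Counting back 16 months from January 31, 2022.
month 1 − 16 = -15, which is month 9 of year 2020 → September 2020.
September 2020 has only 30 days and the start was day 31, so the date clamps to September 30, 2020.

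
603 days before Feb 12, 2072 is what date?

Counting back 603 days from February 12, 2072.
Going back 12 days from February 12, 2072 reaches the end of the previous month; 603 − 12 = 591 left.
January 2072 has 31 days: 591 − 31 = 560 left.
December 2071 has 31 days: 560 − 31 = 529 left.
November 2071 has 30 days: 529 − 30 = 499 left.
October 2071 has 31 days: 499 − 31 = 468 left.
September 2071 has 30 days: 468 − 30 = 438 left.
August 2071 has 31 days: 438 − 31 = 407 left.
July 2071 has 31 days: 407 − 31 = 376 left.
June 2071 has 30 days: 376 − 30 = 346 left.
May 2071 has 31 days: 346 − 31 = 315 left.
April 2071 has 30 days: 315 − 30 = 285 left.
March 2071 has 31 days: 285 − 31 = 254 left.
February 2071 has 28 days (2071 is not a leap year): 254 − 28 = 226 left.
January 2071 has 31 days: 226 − 31 = 195 left.
December 2070 has 31 days: 195 − 31 = 164 left.
November 2070 has 30 days: 164 − 30 = 134 left.
October 2070 has 31 days: 134 − 31 = 103 left.
September 2070 has 30 days: 103 − 30 = 73 left.
August 2070 has 31 days: 73 − 31 = 42 left.
July 2070 has 31 days: 42 − 31 = 11 left.
June 2070 has 30 days; 30 − 11 = 19 → June 19, 2070.

June 19, 2070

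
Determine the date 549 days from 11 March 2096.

September 11, 2097

Counting forward 549 days from March 11, 2096.
March has 31 days, so 31 − 11 = 20 days remain after March 11, 2096; 549 − 20 = 529 left.
April 2096 has 30 days: 529 − 30 = 499 left.
May 2096 has 31 days: 499 − 31 = 468 left.
June 2096 has 30 days: 468 − 30 = 438 left.
July 2096 has 31 days: 438 − 31 = 407 left.
August 2096 has 31 days: 407 − 31 = 376 left.
September 2096 has 30 days: 376 − 30 = 346 left.
October 2096 has 31 days: 346 − 31 = 315 left.
November 2096 has 30 days: 315 − 30 = 285 left.
December 2096 has 31 days: 285 − 31 = 254 left.
January 2097 has 31 days: 254 − 31 = 223 left.
February 2097 has 28 days (2097 is not a leap year): 223 − 28 = 195 left.
March 2097 has 31 days: 195 − 31 = 164 left.
April 2097 has 30 days: 164 − 30 = 134 left.
May 2097 has 31 days: 134 − 31 = 103 left.
June 2097 has 30 days: 103 − 30 = 73 left.
July 2097 has 31 days: 73 − 31 = 42 left.
August 2097 has 31 days: 42 − 31 = 11 left.
11 days into September 2097 → September 11, 2097.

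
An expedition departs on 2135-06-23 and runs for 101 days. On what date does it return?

October 2, 2135

Advancing 101 days from June 23, 2135.
June has 30 days, so 30 − 23 = 7 days remain after June 23, 2135; 101 − 7 = 94 left.
July 2135 has 31 days: 94 − 31 = 63 left.
August 2135 has 31 days: 63 − 31 = 32 left.
September 2135 has 30 days: 32 − 30 = 2 left.
2 days into October 2135 → October 2, 2135.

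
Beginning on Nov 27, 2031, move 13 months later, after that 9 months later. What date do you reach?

September 27, 2033

Counting forward 13 months from November 27, 2031:
month 11 + 13 = 24, which is month 12 of year 2032 → December 2032.
Day 27 is valid in December, giving December 27, 2032.
Counting forward 9 months from December 27, 2032:
month 12 + 9 = 21, which is month 9 of year 2033 → September 2033.
Day 27 is valid in September, giving September 27, 2033.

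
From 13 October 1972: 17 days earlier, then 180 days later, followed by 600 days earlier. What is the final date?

August 3, 1971

Counting back 17 days from October 13, 1972:
Going back 13 days from October 13, 1972 reaches the end of the previous month; 17 − 13 = 4 left.
September 1972 has 30 days; 30 − 4 = 26 → September 26, 1972.
Adding 180 days from September 26, 1972:
September has 30 days, so 30 − 26 = 4 days remain after September 26, 1972; 180 − 4 = 176 left.
October 1972 has 31 days: 176 − 31 = 145 left.
November 1972 has 30 days: 145 − 30 = 115 left.
December 1972 has 31 days: 115 − 31 = 84 left.
January 1973 has 31 days: 84 − 31 = 53 left.
February 1973 has 28 days (1973 is not a leap year): 53 − 28 = 25 left.
25 days into March 1973 → March 25, 1973.
Counting back 600 days from March 25, 1973:
Going back 25 days from March 25, 1973 reaches the end of the previous month; 600 − 25 = 575 left.
February 1973 has 28 days (1973 is not a leap year): 575 − 28 = 547 left.
January 1973 has 31 days: 547 − 31 = 516 left.
December 1972 has 31 days: 516 − 31 = 485 left.
November 1972 has 30 days: 485 − 30 = 455 left.
October 1972 has 31 days: 455 − 31 = 424 left.
September 1972 has 30 days: 424 − 30 = 394 left.
August 1972 has 31 days: 394 − 31 = 363 left.
July 1972 has 31 days: 363 − 31 = 332 left.
June 1972 has 30 days: 332 − 30 = 302 left.
May 1972 has 31 days: 302 − 31 = 271 left.
April 1972 has 30 days: 271 − 30 = 241 left.
March 1972 has 31 days: 241 − 31 = 210 left.
February 1972 has 29 days (1972 is a leap year): 210 − 29 = 181 left.
January 1972 has 31 days: 181 − 31 = 150 left.
December 1971 has 31 days: 150 − 31 = 119 left.
November 1971 has 30 days: 119 − 30 = 89 left.
October 1971 has 31 days: 89 − 31 = 58 left.
September 1971 has 30 days: 58 − 30 = 28 left.
August 1971 has 31 days; 31 − 28 = 3 → August 3, 1971.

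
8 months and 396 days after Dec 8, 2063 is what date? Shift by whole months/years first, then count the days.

September 8, 2065

Adding 8 months and 396 days from December 8, 2063: first the month/year part, then the days.
month 12 + 8 = 20, which is month 8 of year 2064 → August 2064.
Day 8 is valid in August, giving August 8, 2064.
Now add 396 days from August 8, 2064.
August has 31 days, so 31 − 8 = 23 days remain after August 8, 2064; 396 − 23 = 373 left.
September 2064 has 30 days: 373 − 30 = 343 left.
October 2064 has 31 days: 343 − 31 = 312 left.
November 2064 has 30 days: 312 − 30 = 282 left.
December 2064 has 31 days: 282 − 31 = 251 left.
January 2065 has 31 days: 251 − 31 = 220 left.
February 2065 has 28 days (2065 is not a leap year): 220 − 28 = 192 left.
March 2065 has 31 days: 192 − 31 = 161 left.
April 2065 has 30 days: 161 − 30 = 131 left.
May 2065 has 31 days: 131 − 31 = 100 left.
June 2065 has 30 days: 100 − 30 = 70 left.
July 2065 has 31 days: 70 − 31 = 39 left.
August 2065 has 31 days: 39 − 31 = 8 left.
8 days into September 2065 → September 8, 2065.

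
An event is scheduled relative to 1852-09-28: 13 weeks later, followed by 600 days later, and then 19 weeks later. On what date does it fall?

December 31, 1854

Advancing 13 weeks (= 91 days) from September 28, 1852:
September has 30 days, so 30 − 28 = 2 days remain after September 28, 1852; 91 − 2 = 89 left.
October 1852 has 31 days: 89 − 31 = 58 left.
November 1852 has 30 days: 58 − 30 = 28 left.
28 days into December 1852 → December 28, 1852.
Advancing 600 days from December 28, 1852:
December has 31 days, so 31 − 28 = 3 days remain after December 28, 1852; 600 − 3 = 597 left.
January 1853 has 31 days: 597 − 31 = 566 left.
February 1853 has 28 days (1853 is not a leap year): 566 − 28 = 538 left.
March 1853 has 31 days: 538 − 31 = 507 left.
April 1853 has 30 days: 507 − 30 = 477 left.
May 1853 has 31 days: 477 − 31 = 446 left.
June 1853 has 30 days: 446 − 30 = 416 left.
July 1853 has 31 days: 416 − 31 = 385 left.
August 1853 has 31 days: 385 − 31 = 354 left.
September 1853 has 30 days: 354 − 30 = 324 left.
October 1853 has 31 days: 324 − 31 = 293 left.
November 1853 has 30 days: 293 − 30 = 263 left.
December 1853 has 31 days: 263 − 31 = 232 left.
January 1854 has 31 days: 232 − 31 = 201 left.
February 1854 has 28 days (1854 is not a leap year): 201 − 28 = 173 left.
March 1854 has 31 days: 173 − 31 = 142 left.
April 1854 has 30 days: 142 − 30 = 112 left.
May 1854 has 31 days: 112 − 31 = 81 left.
June 1854 has 30 days: 81 − 30 = 51 left.
July 1854 has 31 days: 51 − 31 = 20 left.
20 days into August 1854 → August 20, 1854.
Counting forward 19 weeks (= 133 days) from August 20, 1854:
August has 31 days, so 31 − 20 = 11 days remain after August 20, 1854; 133 − 11 = 122 left.
September 1854 has 30 days: 122 − 30 = 92 left.
October 1854 has 31 days: 92 − 31 = 61 left.
November 1854 has 30 days: 61 − 30 = 31 left.
31 days into December 1854 → December 31, 1854.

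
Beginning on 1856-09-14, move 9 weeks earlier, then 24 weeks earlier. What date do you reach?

January 27, 1856

Counting back 9 weeks (= 63 days) from September 14, 1856:
Going back 14 days from September 14, 1856 reaches the end of the previous month; 63 − 14 = 49 left.
August 1856 has 31 days: 49 − 31 = 18 left.
July 1856 has 31 days; 31 − 18 = 13 → July 13, 1856.
Going back 24 weeks (= 168 days) from July 13, 1856:
Going back 13 days from July 13, 1856 reaches the end of the previous month; 168 − 13 = 155 left.
June 1856 has 30 days: 155 − 30 = 125 left.
May 1856 has 31 days: 125 − 31 = 94 left.
April 1856 has 30 days: 94 − 30 = 64 left.
March 1856 has 31 days: 64 − 31 = 33 left.
February 1856 has 29 days (1856 is a leap year): 33 − 29 = 4 left.
January 1856 has 31 days; 31 − 4 = 27 → January 27, 1856.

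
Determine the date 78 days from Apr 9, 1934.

June 26, 1934

Counting forward 78 days from April 9, 1934.
April has 30 days, so 30 − 9 = 21 days remain after April 9, 1934; 78 − 21 = 57 left.
May 1934 has 31 days: 57 − 31 = 26 left.
26 days into June 1934 → June 26, 1934.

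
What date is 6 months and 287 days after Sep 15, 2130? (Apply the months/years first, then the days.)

December 27, 2131

Adding 6 months and 287 days from September 15, 2130: first the month/year part, then the days.
month 9 + 6 = 15, which is month 3 of year 2131 → March 2131.
Day 15 is valid in March, giving March 15, 2131.
Now add 287 days from March 15, 2131.
March has 31 days, so 31 − 15 = 16 days remain after March 15, 2131; 287 − 16 = 271 left.
April 2131 has 30 days: 271 − 30 = 241 left.
May 2131 has 31 days: 241 − 31 = 210 left.
June 2131 has 30 days: 210 − 30 = 180 left.
July 2131 has 31 days: 180 − 31 = 149 left.
August 2131 has 31 days: 149 − 31 = 118 left.
September 2131 has 30 days: 118 − 30 = 88 left.
October 2131 has 31 days: 88 − 31 = 57 left.
November 2131 has 30 days: 57 − 30 = 27 left.
27 days into December 2131 → December 27, 2131.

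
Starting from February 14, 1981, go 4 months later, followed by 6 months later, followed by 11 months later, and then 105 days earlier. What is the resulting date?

Advancing 4 months from February 14, 1981:
month 2 + 4 = 6 → June 1981.
Day 14 is valid in June, giving June 14, 1981.
Adding 6 months from June 14, 1981:
month 6 + 6 = 12 → December 1981.
Day 14 is valid in December, giving December 14, 1981.
Counting forward 11 months from December 14, 1981:
month 12 + 11 = 23, which is month 11 of year 1982 → November 1982.
Day 14 is valid in November, giving November 14, 1982.
Counting back 105 days from November 14, 1982:
Going back 14 days from November 14, 1982 reaches the end of the previous month; 105 − 14 = 91 left.
October 1982 has 31 days: 91 − 31 = 60 left.
September 1982 has 30 days: 60 − 30 = 30 left.
August 1982 has 31 days; 31 − 30 = 1 → August 1, 1982.

August 1, 1982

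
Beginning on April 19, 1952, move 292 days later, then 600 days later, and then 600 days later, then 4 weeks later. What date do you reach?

June 17, 1956

Adding 292 days from April 19, 1952:
April has 30 days, so 30 − 19 = 11 days remain after April 19, 1952; 292 − 11 = 281 left.
May 1952 has 31 days: 281 − 31 = 250 left.
June 1952 has 30 days: 250 − 30 = 220 left.
July 1952 has 31 days: 220 − 31 = 189 left.
August 1952 has 31 days: 189 − 31 = 158 left.
September 1952 has 30 days: 158 − 30 = 128 left.
October 1952 has 31 days: 128 − 31 = 97 left.
November 1952 has 30 days: 97 − 30 = 67 left.
December 1952 has 31 days: 67 − 31 = 36 left.
January 1953 has 31 days: 36 − 31 = 5 left.
5 days into February 1953 → February 5, 1953.
Advancing 600 days from February 5, 1953:
February has 28 days, so 28 − 5 = 23 days remain after February 5, 1953; 600 − 23 = 577 left.
March 1953 has 31 days: 577 − 31 = 546 left.
April 1953 has 30 days: 546 − 30 = 516 left.
May 1953 has 31 days: 516 − 31 = 485 left.
June 1953 has 30 days: 485 − 30 = 455 left.
July 1953 has 31 days: 455 − 31 = 424 left.
August 1953 has 31 days: 424 − 31 = 393 left.
September 1953 has 30 days: 393 − 30 = 363 left.
October 1953 has 31 days: 363 − 31 = 332 left.
November 1953 has 30 days: 332 − 30 = 302 left.
December 1953 has 31 days: 302 − 31 = 271 left.
January 1954 has 31 days: 271 − 31 = 240 left.
February 1954 has 28 days (1954 is not a leap year): 240 − 28 = 212 left.
March 1954 has 31 days: 212 − 31 = 181 left.
April 1954 has 30 days: 181 − 30 = 151 left.
May 1954 has 31 days: 151 − 31 = 120 left.
June 1954 has 30 days: 120 − 30 = 90 left.
July 1954 has 31 days: 90 − 31 = 59 left.
August 1954 has 31 days: 59 − 31 = 28 left.
28 days into September 1954 → September 28, 1954.
Counting forward 600 days from September 28, 1954:
September has 30 days, so 30 − 28 = 2 days remain after September 28, 1954; 600 − 2 = 598 left.
October 1954 has 31 days: 598 − 31 = 567 left.
November 1954 has 30 days: 567 − 30 = 537 left.
December 1954 has 31 days: 537 − 31 = 506 left.
January 1955 has 31 days: 506 − 31 = 475 left.
February 1955 has 28 days (1955 is not a leap year): 475 − 28 = 447 left.
March 1955 has 31 days: 447 − 31 = 416 left.
April 1955 has 30 days: 416 − 30 = 386 left.
May 1955 has 31 days: 386 − 31 = 355 left.
June 1955 has 30 days: 355 − 30 = 325 left.
July 1955 has 31 days: 325 − 31 = 294 left.
August 1955 has 31 days: 294 − 31 = 263 left.
September 1955 has 30 days: 263 − 30 = 233 left.
October 1955 has 31 days: 233 − 31 = 202 left.
November 1955 has 30 days: 202 − 30 = 172 left.
December 1955 has 31 days: 172 − 31 = 141 left.
January 1956 has 31 days: 141 − 31 = 110 left.
February 1956 has 29 days (1956 is a leap year): 110 − 29 = 81 left.
March 1956 has 31 days: 81 − 31 = 50 left.
April 1956 has 30 days: 50 − 30 = 20 left.
20 days into May 1956 → May 20, 1956.
Advancing 4 weeks (= 28 days) from May 20, 1956:
May has 31 days, so 31 − 20 = 11 days remain after May 20, 1956; 28 − 11 = 17 left.
17 days into June 1956 → June 17, 1956.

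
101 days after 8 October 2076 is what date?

Advancing 101 days from October 8, 2076.
October has 31 days, so 31 − 8 = 23 days remain after October 8, 2076; 101 − 23 = 78 left.
November 2076 has 30 days: 78 − 30 = 48 left.
December 2076 has 31 days: 48 − 31 = 17 left.
17 days into January 2077 → January 17, 2077.

January 17, 2077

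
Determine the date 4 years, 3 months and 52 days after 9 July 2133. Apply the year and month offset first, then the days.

November 30, 2137

Advancing 4 years, 3 months and 52 days from July 9, 2133: first the month/year part, then the days.
+4 years → 2137; month 7 + 3 = 10 → October 2137.
Day 9 is valid in October, giving October 9, 2137.
Now add 52 days from October 9, 2137.
October has 31 days, so 31 − 9 = 22 days remain after October 9, 2137; 52 − 22 = 30 left.
30 days into November 2137 → November 30, 2137.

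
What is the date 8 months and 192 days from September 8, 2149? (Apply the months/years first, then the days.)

Counting forward 8 months and 192 days from September 8, 2149: first the month/year part, then the days.
month 9 + 8 = 17, which is month 5 of year 2150 → May 2150.
Day 8 is valid in May, giving May 8, 2150.
Now add 192 days from May 8, 2150.
May has 31 days, so 31 − 8 = 23 days remain after May 8, 2150; 192 − 23 = 169 left.
June 2150 has 30 days: 169 − 30 = 139 left.
July 2150 has 31 days: 139 − 31 = 108 left.
August 2150 has 31 days: 108 − 31 = 77 left.
September 2150 has 30 days: 77 − 30 = 47 left.
October 2150 has 31 days: 47 − 31 = 16 left.
16 days into November 2150 → November 16, 2150.

November 16, 2150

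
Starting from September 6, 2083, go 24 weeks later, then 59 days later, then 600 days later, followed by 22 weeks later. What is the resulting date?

May 14, 2086

Advancing 24 weeks (= 168 days) from September 6, 2083:
September has 30 days, so 30 − 6 = 24 days remain after September 6, 2083; 168 − 24 = 144 left.
October 2083 has 31 days: 144 − 31 = 113 left.
November 2083 has 30 days: 113 − 30 = 83 left.
December 2083 has 31 days: 83 − 31 = 52 left.
January 2084 has 31 days: 52 − 31 = 21 left.
21 days into February 2084 → February 21, 2084.
Counting forward 59 days from February 21, 2084:
February has 29 days, so 29 − 21 = 8 days remain after February 21, 2084; 59 − 8 = 51 left.
March 2084 has 31 days: 51 − 31 = 20 left.
20 days into April 2084 → April 20, 2084.
Counting forward 600 days from April 20, 2084:
April has 30 days, so 30 − 20 = 10 days remain after April 20, 2084; 600 − 10 = 590 left.
May 2084 has 31 days: 590 − 31 = 559 left.
June 2084 has 30 days: 559 − 30 = 529 left.
July 2084 has 31 days: 529 − 31 = 498 left.
August 2084 has 31 days: 498 − 31 = 467 left.
September 2084 has 30 days: 467 − 30 = 437 left.
October 2084 has 31 days: 437 − 31 = 406 left.
November 2084 has 30 days: 406 − 30 = 376 left.
December 2084 has 31 days: 376 − 31 = 345 left.
January 2085 has 31 days: 345 − 31 = 314 left.
February 2085 has 28 days (2085 is not a leap year): 314 − 28 = 286 left.
March 2085 has 31 days: 286 − 31 = 255 left.
April 2085 has 30 days: 255 − 30 = 225 left.
May 2085 has 31 days: 225 − 31 = 194 left.
June 2085 has 30 days: 194 − 30 = 164 left.
July 2085 has 31 days: 164 − 31 = 133 left.
August 2085 has 31 days: 133 − 31 = 102 left.
September 2085 has 30 days: 102 − 30 = 72 left.
October 2085 has 31 days: 72 − 31 = 41 left.
November 2085 has 30 days: 41 − 30 = 11 left.
11 days into December 2085 → December 11, 2085.
Advancing 22 weeks (= 154 days) from December 11, 2085:
December has 31 days, so 31 − 11 = 20 days remain after December 11, 2085; 154 − 20 = 134 left.
January 2086 has 31 days: 134 − 31 = 103 left.
February 2086 has 28 days (2086 is not a leap year): 103 − 28 = 75 left.
March 2086 has 31 days: 75 − 31 = 44 left.
April 2086 has 30 days: 44 − 30 = 14 left.
14 days into May 2086 → May 14, 2086.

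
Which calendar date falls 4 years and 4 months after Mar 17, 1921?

July 17, 1925

Adding 4 years and 4 months from March 17, 1921.
+4 years → 1925; month 3 + 4 = 7 → July 1925.
Day 17 is valid in July, giving July 17, 1925.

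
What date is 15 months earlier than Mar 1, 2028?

December 1, 2026

Going back 15 months from March 1, 2028.
month 3 − 15 = -12, which is month 12 of year 2026 → December 2026.
Day 1 is valid in December, giving December 1, 2026.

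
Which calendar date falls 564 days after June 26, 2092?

January 11, 2094

Advancing 564 days from June 26, 2092.
June has 30 days, so 30 − 26 = 4 days remain after June 26, 2092; 564 − 4 = 560 left.
July 2092 has 31 days: 560 − 31 = 529 left.
August 2092 has 31 days: 529 − 31 = 498 left.
September 2092 has 30 days: 498 − 30 = 468 left.
October 2092 has 31 days: 468 − 31 = 437 left.
November 2092 has 30 days: 437 − 30 = 407 left.
December 2092 has 31 days: 407 − 31 = 376 left.
January 2093 has 31 days: 376 − 31 = 345 left.
February 2093 has 28 days (2093 is not a leap year): 345 − 28 = 317 left.
March 2093 has 31 days: 317 − 31 = 286 left.
April 2093 has 30 days: 286 − 30 = 256 left.
May 2093 has 31 days: 256 − 31 = 225 left.
June 2093 has 30 days: 225 − 30 = 195 left.
July 2093 has 31 days: 195 − 31 = 164 left.
August 2093 has 31 days: 164 − 31 = 133 left.
September 2093 has 30 days: 133 − 30 = 103 left.
October 2093 has 31 days: 103 − 31 = 72 left.
November 2093 has 30 days: 72 − 30 = 42 left.
December 2093 has 31 days: 42 − 31 = 11 left.
11 days into January 2094 → January 11, 2094.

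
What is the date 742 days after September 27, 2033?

Advancing 742 days from September 27, 2033.
September has 30 days, so 30 − 27 = 3 days remain after September 27, 2033; 742 − 3 = 739 left.
October 2033 has 31 days: 739 − 31 = 708 left.
November 2033 has 30 days: 708 − 30 = 678 left.
December 2033 has 31 days: 678 − 31 = 647 left.
January 2034 has 31 days: 647 − 31 = 616 left.
February 2034 has 28 days (2034 is not a leap year): 616 − 28 = 588 left.
March 2034 has 31 days: 588 − 31 = 557 left.
April 2034 has 30 days: 557 − 30 = 527 left.
May 2034 has 31 days: 527 − 31 = 496 left.
June 2034 has 30 days: 496 − 30 = 466 left.
July 2034 has 31 days: 466 − 31 = 435 left.
August 2034 has 31 days: 435 − 31 = 404 left.
September 2034 has 30 days: 404 − 30 = 374 left.
October 2034 has 31 days: 374 − 31 = 343 left.
November 2034 has 30 days: 343 − 30 = 313 left.
December 2034 has 31 days: 313 − 31 = 282 left.
January 2035 has 31 days: 282 − 31 = 251 left.
February 2035 has 28 days (2035 is not a leap year): 251 − 28 = 223 left.
March 2035 has 31 days: 223 − 31 = 192 left.
April 2035 has 30 days: 192 − 30 = 162 left.
May 2035 has 31 days: 162 − 31 = 131 left.
June 2035 has 30 days: 131 − 30 = 101 left.
July 2035 has 31 days: 101 − 31 = 70 left.
August 2035 has 31 days: 70 − 31 = 39 left.
September 2035 has 30 days: 39 − 30 = 9 left.
9 days into October 2035 → October 9, 2035.

October 9, 2035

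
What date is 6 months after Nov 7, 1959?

Advancing 6 months from November 7, 1959.
month 11 + 6 = 17, which is month 5 of year 1960 → May 1960.
Day 7 is valid in May, giving May 7, 1960.

May 7, 1960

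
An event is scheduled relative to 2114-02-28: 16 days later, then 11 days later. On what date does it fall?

Counting forward 16 days from February 28, 2114:
February has 28 days, so 28 − 28 = 0 days remain after February 28, 2114; 16 − 0 = 16 left.
16 days into March 2114 → March 16, 2114.
Counting forward 11 days from March 16, 2114:
March has 31 days; 16 + 11 = 27, still in March.

March 27, 2114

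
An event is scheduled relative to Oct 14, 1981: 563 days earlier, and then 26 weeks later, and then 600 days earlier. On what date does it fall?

Going back 563 days from October 14, 1981:
Going back 14 days from October 14, 1981 reaches the end of the previous month; 563 − 14 = 549 left.
September 1981 has 30 days: 549 − 30 = 519 left.
August 1981 has 31 days: 519 − 31 = 488 left.
July 1981 has 31 days: 488 − 31 = 457 left.
June 1981 has 30 days: 457 − 30 = 427 left.
May 1981 has 31 days: 427 − 31 = 396 left.
April 1981 has 30 days: 396 − 30 = 366 left.
March 1981 has 31 days: 366 − 31 = 335 left.
February 1981 has 28 days (1981 is not a leap year): 335 − 28 = 307 left.
January 1981 has 31 days: 307 − 31 = 276 left.
December 1980 has 31 days: 276 − 31 = 245 left.
November 1980 has 30 days: 245 − 30 = 215 left.
October 1980 has 31 days: 215 − 31 = 184 left.
September 1980 has 30 days: 184 − 30 = 154 left.
August 1980 has 31 days: 154 − 31 = 123 left.
July 1980 has 31 days: 123 − 31 = 92 left.
June 1980 has 30 days: 92 − 30 = 62 left.
May 1980 has 31 days: 62 − 31 = 31 left.
April 1980 has 30 days: 31 − 30 = 1 left.
March 1980 has 31 days; 31 − 1 = 30 → March 30, 1980.
Advancing 26 weeks (= 182 days) from March 30, 1980:
March has 31 days, so 31 − 30 = 1 day remains after March 30, 1980; 182 − 1 = 181 left.
April 1980 has 30 days: 181 − 30 = 151 left.
May 1980 has 31 days: 151 − 31 = 120 left.
June 1980 has 30 days: 120 − 30 = 90 left.
July 1980 has 31 days: 90 − 31 = 59 left.
August 1980 has 31 days: 59 − 31 = 28 left.
28 days into September 1980 → September 28, 1980.
Counting back 600 days from September 28, 1980:
Going back 28 days from September 28, 1980 reaches the end of the previous month; 600 − 28 = 572 left.
August 1980 has 31 days: 572 − 31 = 541 left.
July 1980 has 31 days: 541 − 31 = 510 left.
June 1980 has 30 days: 510 − 30 = 480 left.
May 1980 has 31 days: 480 − 31 = 449 left.
April 1980 has 30 days: 449 − 30 = 419 left.
March 1980 has 31 days: 419 − 31 = 388 left.
February 1980 has 29 days (1980 is a leap year): 388 − 29 = 359 left.
January 1980 has 31 days: 359 − 31 = 328 left.
December 1979 has 31 days: 328 − 31 = 297 left.
November 1979 has 30 days: 297 − 30 = 267 left.
October 1979 has 31 days: 267 − 31 = 236 left.
September 1979 has 30 days: 236 − 30 = 206 left.
August 1979 has 31 days: 206 − 31 = 175 left.
July 1979 has 31 days: 175 − 31 = 144 left.
June 1979 has 30 days: 144 − 30 = 114 left.
May 1979 has 31 days: 114 − 31 = 83 left.
April 1979 has 30 days: 83 − 30 = 53 left.
March 1979 has 31 days: 53 − 31 = 22 left.
February 1979 has 28 days; 28 − 22 = 6 → February 6, 1979.

February 6, 1979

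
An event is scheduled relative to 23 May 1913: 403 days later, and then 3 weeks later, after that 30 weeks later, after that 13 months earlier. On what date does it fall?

Counting forward 403 days from May 23, 1913:
May has 31 days, so 31 − 23 = 8 days remain after May 23, 1913; 403 − 8 = 395 left.
June 1913 has 30 days: 395 − 30 = 365 left.
July 1913 has 31 days: 365 − 31 = 334 left.
August 1913 has 31 days: 334 − 31 = 303 left.
September 1913 has 30 days: 303 − 30 = 273 left.
October 1913 has 31 days: 273 − 31 = 242 left.
November 1913 has 30 days: 242 − 30 = 212 left.
December 1913 has 31 days: 212 − 31 = 181 left.
January 1914 has 31 days: 181 − 31 = 150 left.
February 1914 has 28 days (1914 is not a leap year): 150 − 28 = 122 left.
March 1914 has 31 days: 122 − 31 = 91 left.
April 1914 has 30 days: 91 − 30 = 61 left.
May 1914 has 31 days: 61 − 31 = 30 left.
30 days into June 1914 → June 30, 1914.
Advancing 3 weeks (= 21 days) from June 30, 1914:
June has 30 days, so 30 − 30 = 0 days remain after June 30, 1914; 21 − 0 = 21 left.
21 days into July 1914 → July 21, 1914.
Counting forward 30 weeks (= 210 days) from July 21, 1914:
July has 31 days, so 31 − 21 = 10 days remain after July 21, 1914; 210 − 10 = 200 left.
August 1914 has 31 days: 200 − 31 = 169 left.
September 1914 has 30 days: 169 − 30 = 139 left.
October 1914 has 31 days: 139 − 31 = 108 left.
November 1914 has 30 days: 108 − 30 = 78 left.
December 1914 has 31 days: 78 − 31 = 47 left.
January 1915 has 31 days: 47 − 31 = 16 left.
16 days into February 1915 → February 16, 1915.
Subtracting 13 months from February 16, 1915:
month 2 − 13 = -11, which is month 1 of year 1914 → January 1914.
Day 16 is valid in January, giving January 16, 1914.

January 16, 1914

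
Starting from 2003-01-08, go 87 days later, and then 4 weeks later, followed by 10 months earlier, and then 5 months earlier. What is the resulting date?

Counting forward 87 days from January 8, 2003:
January has 31 days, so 31 − 8 = 23 days remain after January 8, 2003; 87 − 23 = 64 left.
February 2003 has 28 days (2003 is not a leap year): 64 − 28 = 36 left.
March 2003 has 31 days: 36 − 31 = 5 left.
5 days into April 2003 → April 5, 2003.
Adding 4 weeks (= 28 days) from April 5, 2003:
April has 30 days, so 30 − 5 = 25 days remain after April 5, 2003; 28 − 25 = 3 left.
3 days into May 2003 → May 3, 2003.
Counting back 10 months from May 3, 2003:
month 5 − 10 = -5, which is month 7 of year 2002 → July 2002.
Day 3 is valid in July, giving July 3, 2002.
Going back 5 months from July 3, 2002:
month 7 − 5 = 2 → February 2002.
Day 3 is valid in February, giving February 3, 2002.

February 3, 2002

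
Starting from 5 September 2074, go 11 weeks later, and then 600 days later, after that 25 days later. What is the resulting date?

Adding 11 weeks (= 77 days) from September 5, 2074:
September has 30 days, so 30 − 5 = 25 days remain after September 5, 2074; 77 − 25 = 52 left.
October 2074 has 31 days: 52 − 31 = 21 left.
21 days into November 2074 → November 21, 2074.
Counting forward 600 days from November 21, 2074:
November has 30 days, so 30 − 21 = 9 days remain after November 21, 2074; 600 − 9 = 591 left.
December 2074 has 31 days: 591 − 31 = 560 left.
January 2075 has 31 days: 560 − 31 = 529 left.
February 2075 has 28 days (2075 is not a leap year): 529 − 28 = 501 left.
March 2075 has 31 days: 501 − 31 = 470 left.
April 2075 has 30 days: 470 − 30 = 440 left.
May 2075 has 31 days: 440 − 31 = 409 left.
June 2075 has 30 days: 409 − 30 = 379 left.
July 2075 has 31 days: 379 − 31 = 348 left.
August 2075 has 31 days: 348 − 31 = 317 left.
September 2075 has 30 days: 317 − 30 = 287 left.
October 2075 has 31 days: 287 − 31 = 256 left.
November 2075 has 30 days: 256 − 30 = 226 left.
December 2075 has 31 days: 226 − 31 = 195 left.
January 2076 has 31 days: 195 − 31 = 164 left.
February 2076 has 29 days (2076 is a leap year): 164 − 29 = 135 left.
March 2076 has 31 days: 135 − 31 = 104 left.
April 2076 has 30 days: 104 − 30 = 74 left.
May 2076 has 31 days: 74 − 31 = 43 left.
June 2076 has 30 days: 43 − 30 = 13 left.
13 days into July 2076 → July 13, 2076.
Counting forward 25 days from July 13, 2076:
July has 31 days, so 31 − 13 = 18 days remain after July 13, 2076; 25 − 18 = 7 left.
7 days into August 2076 → August 7, 2076.

August 7, 2076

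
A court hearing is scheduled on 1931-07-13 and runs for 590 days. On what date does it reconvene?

Counting forward 590 days from July 13, 1931.
July has 31 days, so 31 − 13 = 18 days remain after July 13, 1931; 590 − 18 = 572 left.
August 1931 has 31 days: 572 − 31 = 541 left.
September 1931 has 30 days: 541 − 30 = 511 left.
October 1931 has 31 days: 511 − 31 = 480 left.
November 1931 has 30 days: 480 − 30 = 450 left.
December 1931 has 31 days: 450 − 31 = 419 left.
January 1932 has 31 days: 419 − 31 = 388 left.
February 1932 has 29 days (1932 is a leap year): 388 − 29 = 359 left.
March 1932 has 31 days: 359 − 31 = 328 left.
April 1932 has 30 days: 328 − 30 = 298 left.
May 1932 has 31 days: 298 − 31 = 267 left.
June 1932 has 30 days: 267 − 30 = 237 left.
July 1932 has 31 days: 237 − 31 = 206 left.
August 1932 has 31 days: 206 − 31 = 175 left.
September 1932 has 30 days: 175 − 30 = 145 left.
October 1932 has 31 days: 145 − 31 = 114 left.
November 1932 has 30 days: 114 − 30 = 84 left.
December 1932 has 31 days: 84 − 31 = 53 left.
January 1933 has 31 days: 53 − 31 = 22 left.
22 days into February 1933 → February 22, 1933.

February 22, 1933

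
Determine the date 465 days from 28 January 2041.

Counting forward 465 days from January 28, 2041.
January has 31 days, so 31 − 28 = 3 days remain after January 28, 2041; 465 − 3 = 462 left.
February 2041 has 28 days (2041 is not a leap year): 462 − 28 = 434 left.
March 2041 has 31 days: 434 − 31 = 403 left.
April 2041 has 30 days: 403 − 30 = 373 left.
May 2041 has 31 days: 373 − 31 = 342 left.
June 2041 has 30 days: 342 − 30 = 312 left.
July 2041 has 31 days: 312 − 31 = 281 left.
August 2041 has 31 days: 281 − 31 = 250 left.
September 2041 has 30 days: 250 − 30 = 220 left.
October 2041 has 31 days: 220 − 31 = 189 left.
November 2041 has 30 days: 189 − 30 = 159 left.
December 2041 has 31 days: 159 − 31 = 128 left.
January 2042 has 31 days: 128 − 31 = 97 left.
February 2042 has 28 days (2042 is not a leap year): 97 − 28 = 69 left.
March 2042 has 31 days: 69 − 31 = 38 left.
April 2042 has 30 days: 38 − 30 = 8 left.
8 days into May 2042 → May 8, 2042.

May 8, 2042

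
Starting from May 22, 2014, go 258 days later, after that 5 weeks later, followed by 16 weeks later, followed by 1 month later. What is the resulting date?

August 1, 2015

Adding 258 days from May 22, 2014:
May has 31 days, so 31 − 22 = 9 days remain after May 22, 2014; 258 − 9 = 249 left.
June 2014 has 30 days: 249 − 30 = 219 left.
July 2014 has 31 days: 219 − 31 = 188 left.
August 2014 has 31 days: 188 − 31 = 157 left.
September 2014 has 30 days: 157 − 30 = 127 left.
October 2014 has 31 days: 127 − 31 = 96 left.
November 2014 has 30 days: 96 − 30 = 66 left.
December 2014 has 31 days: 66 − 31 = 35 left.
January 2015 has 31 days: 35 − 31 = 4 left.
4 days into February 2015 → February 4, 2015.
Counting forward 5 weeks (= 35 days) from February 4, 2015:
February has 28 days, so 28 − 4 = 24 days remain after February 4, 2015; 35 − 24 = 11 left.
11 days into March 2015 → March 11, 2015.
Advancing 16 weeks (= 112 days) from March 11, 2015:
March has 31 days, so 31 − 11 = 20 days remain after March 11, 2015; 112 − 20 = 92 left.
April 2015 has 30 days: 92 − 30 = 62 left.
May 2015 has 31 days: 62 − 31 = 31 left.
June 2015 has 30 days: 31 − 30 = 1 left.
1 day into July 2015 → July 1, 2015.
Advancing 1 month from July 1, 2015:
month 7 + 1 = 8 → August 2015.
Day 1 is valid in August, giving August 1, 2015.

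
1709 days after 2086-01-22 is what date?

Adding 1709 days from January 22, 2086.
January has 31 days, so 31 − 22 = 9 days remain after January 22, 2086; 1709 − 9 = 1700 left.
February 2086 has 28 days (2086 is not a leap year): 1700 − 28 = 1672 left.
March 2086 has 31 days: 1672 − 31 = 1641 left.
April 2086 has 30 days: 1641 − 30 = 1611 left.
May 2086 has 31 days: 1611 − 31 = 1580 left.
June 2086 has 30 days: 1580 − 30 = 1550 left.
July 2086 has 31 days: 1550 − 31 = 1519 left.
August 2086 has 31 days: 1519 − 31 = 1488 left.
September 2086 has 30 days: 1488 − 30 = 1458 left.
October 2086 has 31 days: 1458 − 31 = 1427 left.
November 2086 has 30 days: 1427 − 30 = 1397 left.
December 2086 has 31 days: 1397 − 31 = 1366 left.
January 2087 has 31 days: 1366 − 31 = 1335 left.
February 2087 has 28 days (2087 is not a leap year): 1335 − 28 = 1307 left.
March 2087 has 31 days: 1307 − 31 = 1276 left.
April 2087 has 30 days: 1276 − 30 = 1246 left.
May 2087 has 31 days: 1246 − 31 = 1215 left.
June 2087 has 30 days: 1215 − 30 = 1185 left.
July 2087 has 31 days: 1185 − 31 = 1154 left.
August 2087 has 31 days: 1154 − 31 = 1123 left.
September 2087 has 30 days: 1123 − 30 = 1093 left.
October 2087 has 31 days: 1093 − 31 = 1062 left.
November 2087 has 30 days: 1062 − 30 = 1032 left.
December 2087 has 31 days: 1032 − 31 = 1001 left.
January 2088 has 31 days: 1001 − 31 = 970 left.
February 2088 has 29 days (2088 is a leap year): 970 − 29 = 941 left.
March 2088 has 31 days: 941 − 31 = 910 left.
April 2088 has 30 days: 910 − 30 = 880 left.
May 2088 has 31 days: 880 − 31 = 849 left.
June 2088 has 30 days: 849 − 30 = 819 left.
July 2088 has 31 days: 819 − 31 = 788 left.
August 2088 has 31 days: 788 − 31 = 757 left.
September 2088 has 30 days: 757 − 30 = 727 left.
October 2088 has 31 days: 727 − 31 = 696 left.
November 2088 has 30 days: 696 − 30 = 666 left.
December 2088 has 31 days: 666 − 31 = 635 left.
January 2089 has 31 days: 635 − 31 = 604 left.
February 2089 has 28 days (2089 is not a leap year): 604 − 28 = 576 left.
March 2089 has 31 days: 576 − 31 = 545 left.
April 2089 has 30 days: 545 − 30 = 515 left.
May 2089 has 31 days: 515 − 31 = 484 left.
June 2089 has 30 days: 484 − 30 = 454 left.
July 2089 has 31 days: 454 − 31 = 423 left.
August 2089 has 31 days: 423 − 31 = 392 left.
September 2089 has 30 days: 392 − 30 = 362 left.
October 2089 has 31 days: 362 − 31 = 331 left.
November 2089 has 30 days: 331 − 30 = 301 left.
December 2089 has 31 days: 301 − 31 = 270 left.
January 2090 has 31 days: 270 − 31 = 239 left.
February 2090 has 28 days (2090 is not a leap year): 239 − 28 = 211 left.
March 2090 has 31 days: 211 − 31 = 180 left.
April 2090 has 30 days: 180 − 30 = 150 left.
May 2090 has 31 days: 150 − 31 = 119 left.
June 2090 has 30 days: 119 − 30 = 89 left.
July 2090 has 31 days: 89 − 31 = 58 left.
August 2090 has 31 days: 58 − 31 = 27 left.
27 days into September 2090 → September 27, 2090.

September 27, 2090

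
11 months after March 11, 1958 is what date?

Advancing 11 months from March 11, 1958.
month 3 + 11 = 14, which is month 2 of year 1959 → February 1959.
Day 11 is valid in February, giving February 11, 1959.

February 11, 1959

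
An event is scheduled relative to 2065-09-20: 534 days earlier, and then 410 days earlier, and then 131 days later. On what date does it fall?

Going back 534 days from September 20, 2065:
Going back 20 days from September 20, 2065 reaches the end of the previous month; 534 − 20 = 514 left.
August 2065 has 31 days: 514 − 31 = 483 left.
July 2065 has 31 days: 483 − 31 = 452 left.
June 2065 has 30 days: 452 − 30 = 422 left.
May 2065 has 31 days: 422 − 31 = 391 left.
April 2065 has 30 days: 391 − 30 = 361 left.
March 2065 has 31 days: 361 − 31 = 330 left.
February 2065 has 28 days (2065 is not a leap year): 330 − 28 = 302 left.
January 2065 has 31 days: 302 − 31 = 271 left.
December 2064 has 31 days: 271 − 31 = 240 left.
November 2064 has 30 days: 240 − 30 = 210 left.
October 2064 has 31 days: 210 − 31 = 179 left.
September 2064 has 30 days: 179 − 30 = 149 left.
August 2064 has 31 days: 149 − 31 = 118 left.
July 2064 has 31 days: 118 − 31 = 87 left.
June 2064 has 30 days: 87 − 30 = 57 left.
May 2064 has 31 days: 57 − 31 = 26 left.
April 2064 has 30 days; 30 − 26 = 4 → April 4, 2064.
Going back 410 days from April 4, 2064:
Going back 4 days from April 4, 2064 reaches the end of the previous month; 410 − 4 = 406 left.
March 2064 has 31 days: 406 − 31 = 375 left.
February 2064 has 29 days (2064 is a leap year): 375 − 29 = 346 left.
January 2064 has 31 days: 346 − 31 = 315 left.
December 2063 has 31 days: 315 − 31 = 284 left.
November 2063 has 30 days: 284 − 30 = 254 left.
October 2063 has 31 days: 254 − 31 = 223 left.
September 2063 has 30 days: 223 − 30 = 193 left.
August 2063 has 31 days: 193 − 31 = 162 left.
July 2063 has 31 days: 162 − 31 = 131 left.
June 2063 has 30 days: 131 − 30 = 101 left.
May 2063 has 31 days: 101 − 31 = 70 left.
April 2063 has 30 days: 70 − 30 = 40 left.
March 2063 has 31 days: 40 − 31 = 9 left.
February 2063 has 28 days; 28 − 9 = 19 → February 19, 2063.
Counting forward 131 days from February 19, 2063:
February has 28 days, so 28 − 19 = 9 days remain after February 19, 2063; 131 − 9 = 122 left.
March 2063 has 31 days: 122 − 31 = 91 left.
April 2063 has 30 days: 91 − 30 = 61 left.
May 2063 has 31 days: 61 − 31 = 30 left.
30 days into June 2063 → June 30, 2063.

June 30, 2063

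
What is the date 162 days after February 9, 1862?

July 21, 1862

Adding 162 days from February 9, 1862.
February has 28 days, so 28 − 9 = 19 days remain after February 9, 1862; 162 − 19 = 143 left.
March 1862 has 31 days: 143 − 31 = 112 left.
April 1862 has 30 days: 112 − 30 = 82 left.
May 1862 has 31 days: 82 − 31 = 51 left.
June 1862 has 30 days: 51 − 30 = 21 left.
21 days into July 1862 → July 21, 1862.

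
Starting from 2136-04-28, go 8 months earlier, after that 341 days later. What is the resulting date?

August 3, 2136

Going back 8 months from April 28, 2136:
month 4 − 8 = -4, which is month 8 of year 2135 → August 2135.
Day 28 is valid in August, giving August 28, 2135.
Counting forward 341 days from August 28, 2135:
August has 31 days, so 31 − 28 = 3 days remain after August 28, 2135; 341 − 3 = 338 left.
September 2135 has 30 days: 338 − 30 = 308 left.
October 2135 has 31 days: 308 − 31 = 277 left.
November 2135 has 30 days: 277 − 30 = 247 left.
December 2135 has 31 days: 247 − 31 = 216 left.
January 2136 has 31 days: 216 − 31 = 185 left.
February 2136 has 29 days (2136 is a leap year): 185 − 29 = 156 left.
March 2136 has 31 days: 156 − 31 = 125 left.
April 2136 has 30 days: 125 − 30 = 95 left.
May 2136 has 31 days: 95 − 31 = 64 left.
June 2136 has 30 days: 64 − 30 = 34 left.
July 2136 has 31 days: 34 − 31 = 3 left.
3 days into August 2136 → August 3, 2136.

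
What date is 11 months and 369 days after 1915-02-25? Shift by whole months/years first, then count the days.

Advancing 11 months and 369 days from February 25, 1915: first the month/year part, then the days.
month 2 + 11 = 13, which is month 1 of year 1916 → January 1916.
Day 25 is valid in January, giving January 25, 1916.
Now add 369 days from January 25, 1916.
January has 31 days, so 31 − 25 = 6 days remain after January 25, 1916; 369 − 6 = 363 left.
February 1916 has 29 days (1916 is a leap year): 363 − 29 = 334 left.
March 1916 has 31 days: 334 − 31 = 303 left.
April 1916 has 30 days: 303 − 30 = 273 left.
May 1916 has 31 days: 273 − 31 = 242 left.
June 1916 has 30 days: 242 − 30 = 212 left.
July 1916 has 31 days: 212 − 31 = 181 left.
August 1916 has 31 days: 181 − 31 = 150 left.
September 1916 has 30 days: 150 − 30 = 120 left.
October 1916 has 31 days: 120 − 31 = 89 left.
November 1916 has 30 days: 89 − 30 = 59 left.
December 1916 has 31 days: 59 − 31 = 28 left.
28 days into January 1917 → January 28, 1917.

January 28, 1917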